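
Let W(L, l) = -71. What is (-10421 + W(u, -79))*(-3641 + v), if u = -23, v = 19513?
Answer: -166529024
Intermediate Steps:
(-10421 + W(u, -79))*(-3641 + v) = (-10421 - 71)*(-3641 + 19513) = -10492*15872 = -166529024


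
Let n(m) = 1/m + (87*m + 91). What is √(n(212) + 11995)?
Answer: 7*√7000717/106 ≈ 174.73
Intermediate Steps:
n(m) = 91 + 1/m + 87*m (n(m) = 1/m + (91 + 87*m) = 91 + 1/m + 87*m)
√(n(212) + 11995) = √((91 + 1/212 + 87*212) + 11995) = √((91 + 1/212 + 18444) + 11995) = √(3929421/212 + 11995) = √(6472361/212) = 7*√7000717/106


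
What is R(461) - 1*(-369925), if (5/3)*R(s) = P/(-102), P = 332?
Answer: 31443459/85 ≈ 3.6992e+5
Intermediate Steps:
R(s) = -166/85 (R(s) = 3*(332/(-102))/5 = 3*(332*(-1/102))/5 = (⅗)*(-166/51) = -166/85)
R(461) - 1*(-369925) = -166/85 - 1*(-369925) = -166/85 + 369925 = 31443459/85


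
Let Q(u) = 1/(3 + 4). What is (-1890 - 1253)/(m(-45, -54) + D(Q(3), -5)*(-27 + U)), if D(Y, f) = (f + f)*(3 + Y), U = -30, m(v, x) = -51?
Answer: -22001/12183 ≈ -1.8059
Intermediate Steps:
Q(u) = 1/7
D(Y, f) = 2*f*(3 + Y) (D(Y, f) = (2*f)*(3 + Y) = 2*f*(3 + Y))
(-1890 - 1253)/(m(-45, -54) + D(Q(3), -5)*(-27 + U)) = (-1890 - 1253)/(-51 + (2*(-5)*(3 + 1/7))*(-27 - 30)) = -3143/(-51 + (2*(-5)*(22/7))*(-57)) = -3143/(-51 - 220/7*(-57)) = -3143/(-51 + 12540/7) = -3143/12183/7 = -3143*7/12183 = -22001/12183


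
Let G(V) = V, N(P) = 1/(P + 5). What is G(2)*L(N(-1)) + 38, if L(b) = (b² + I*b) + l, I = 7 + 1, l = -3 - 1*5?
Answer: 209/8 ≈ 26.125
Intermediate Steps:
l = -8 (l = -3 - 5 = -8)
I = 8
N(P) = 1/(5 + P)
L(b) = -8 + b² + 8*b (L(b) = (b² + 8*b) - 8 = -8 + b² + 8*b)
G(2)*L(N(-1)) + 38 = 2*(-8 + (1/(5 - 1))² + 8/(5 - 1)) + 38 = 2*(-8 + (1/4)² + 8/4) + 38 = 2*(-8 + (¼)² + 8*(¼)) + 38 = 2*(-8 + 1/16 + 2) + 38 = 2*(-95/16) + 38 = -95/8 + 38 = 209/8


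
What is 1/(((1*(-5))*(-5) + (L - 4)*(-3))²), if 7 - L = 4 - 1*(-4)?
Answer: 1/1600 ≈ 0.00062500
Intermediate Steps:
L = -1 (L = 7 - (4 - 1*(-4)) = 7 - (4 + 4) = 7 - 1*8 = 7 - 8 = -1)
1/(((1*(-5))*(-5) + (L - 4)*(-3))²) = 1/(((1*(-5))*(-5) + (-1 - 4)*(-3))²) = 1/((-5*(-5) - 5*(-3))²) = 1/((25 + 15)²) = 1/(40²) = 1/1600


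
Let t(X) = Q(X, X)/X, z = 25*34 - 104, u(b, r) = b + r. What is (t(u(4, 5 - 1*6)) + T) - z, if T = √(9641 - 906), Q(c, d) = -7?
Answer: -2245/3 + √8735 ≈ -654.87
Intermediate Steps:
T = √8735 ≈ 93.461
z = 746 (z = 850 - 104 = 746)
t(X) = -7/X
(t(u(4, 5 - 1*6)) + T) - z = (-7/(4 + (5 - 1*6)) + √8735) - 1*746 = (-7/(4 + (5 - 6)) + √8735) - 746 = (-7/(4 - 1) + √8735) - 746 = (-7/3 + √8735) - 746 = -2245/3 + √8735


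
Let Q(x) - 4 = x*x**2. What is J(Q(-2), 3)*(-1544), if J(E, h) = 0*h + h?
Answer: -4632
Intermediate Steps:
Q(x) = 4 + x**3 (Q(x) = 4 + x*x**2 = 4 + x**3)
J(E, h) = h (J(E, h) = 0 + h = h)
J(Q(-2), 3)*(-1544) = 3*(-1544) = -4632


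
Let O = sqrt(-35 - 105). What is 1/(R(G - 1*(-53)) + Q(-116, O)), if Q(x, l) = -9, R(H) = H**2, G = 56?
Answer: 1/11872 ≈ 8.4232e-5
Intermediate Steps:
O = 2*I*sqrt(35) (O = sqrt(-140) = 2*I*sqrt(35) ≈ 11.832*I)
1/(R(G - 1*(-53)) + Q(-116, O)) = 1/((56 - 1*(-53))**2 - 9) = 1/((56 + 53)**2 - 9) = 1/(109**2 - 9) = 1/(11881 - 9) = 1/11872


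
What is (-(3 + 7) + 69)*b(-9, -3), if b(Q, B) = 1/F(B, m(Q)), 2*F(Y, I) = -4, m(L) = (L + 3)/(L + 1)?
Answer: -59/2 ≈ -29.500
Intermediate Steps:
m(L) = (3 + L)/(1 + L)
F(Y, I) = -2 (F(Y, I) = (½)*(-4) = -2)
b(Q, B) = -½ (b(Q, B) = 1/(-2) = -½)
(-(3 + 7) + 69)*b(-9, -3) = (-(3 + 7) + 69)*(-½) = (-1*10 + 69)*(-½) = (-10 + 69)*(-½) = 59*(-½) = -59/2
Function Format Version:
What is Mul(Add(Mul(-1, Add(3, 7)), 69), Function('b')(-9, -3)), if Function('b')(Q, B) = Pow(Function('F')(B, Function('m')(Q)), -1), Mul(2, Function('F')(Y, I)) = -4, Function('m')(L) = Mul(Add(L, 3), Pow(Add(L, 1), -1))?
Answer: Rational(-59, 2) ≈ -29.500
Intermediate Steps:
Function('m')(L) = Mul(Pow(Add(1, L), -1), Add(3, L)) (Function('m')(L) = Mul(Add(3, L), Pow(Add(1, L), -1)) = Mul(Pow(Add(1, L), -1), Add(3, L)))
Function('F')(Y, I) = -2 (Function('F')(Y, I) = Mul(Rational(1, 2), -4) = -2)
Function('b')(Q, B) = Rational(-1, 2) (Function('b')(Q, B) = Pow(-2, -1) = Rational(-1, 2))
Mul(Add(Mul(-1, Add(3, 7)), 69), Function('b')(-9, -3)) = Mul(Add(Mul(-1, Add(3, 7)), 69), Rational(-1, 2)) = Mul(Add(Mul(-1, 10), 69), Rational(-1, 2)) = Mul(Add(-10, 69), Rational(-1, 2)) = Mul(59, Rational(-1, 2)) = Rational(-59, 2)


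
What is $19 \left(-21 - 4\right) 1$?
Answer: $-475$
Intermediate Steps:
$19 \left(-21 - 4\right) 1 = 19 \left(-25\right) 1 = \left(-475\right) 1 = -475$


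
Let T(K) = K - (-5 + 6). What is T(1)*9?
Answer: 0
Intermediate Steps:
T(K) = -1 + K (T(K) = K - 1*1 = K - 1 = -1 + K)
T(1)*9 = (-1 + 1)*9 = 0*9 = 0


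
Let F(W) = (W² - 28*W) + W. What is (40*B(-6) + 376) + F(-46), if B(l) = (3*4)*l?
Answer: 854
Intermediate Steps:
B(l) = 12*l
F(W) = W² - 27*W
(40*B(-6) + 376) + F(-46) = (40*(12*(-6)) + 376) - 46*(-27 - 46) = (40*(-72) + 376) - 46*(-73) = (-2880 + 376) + 3358 = -2504 + 3358 = 854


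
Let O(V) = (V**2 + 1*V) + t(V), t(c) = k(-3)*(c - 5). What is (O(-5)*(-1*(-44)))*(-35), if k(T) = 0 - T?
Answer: 15400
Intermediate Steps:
k(T) = -T
t(c) = -15 + 3*c (t(c) = (-1*(-3))*(c - 5) = 3*(-5 + c) = -15 + 3*c)
O(V) = -15 + V**2 + 4*V (O(V) = (V**2 + 1*V) + (-15 + 3*V) = (V**2 + V) + (-15 + 3*V) = (V + V**2) + (-15 + 3*V) = -15 + V**2 + 4*V)
(O(-5)*(-1*(-44)))*(-35) = ((-15 + (-5)**2 + 4*(-5))*(-1*(-44)))*(-35) = ((-15 + 25 - 20)*44)*(-35) = -10*44*(-35) = -440*(-35) = 15400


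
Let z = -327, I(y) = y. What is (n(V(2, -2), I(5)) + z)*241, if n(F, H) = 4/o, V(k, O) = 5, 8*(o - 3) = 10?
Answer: -1335863/17 ≈ -78580.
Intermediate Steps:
o = 17/4 (o = 3 + (⅛)*10 = 3 + 5/4 = 17/4 ≈ 4.2500)
n(F, H) = 16/17 (n(F, H) = 4/(17/4) = 4*(4/17) = 16/17)
(n(V(2, -2), I(5)) + z)*241 = (16/17 - 327)*241 = -5543/17*241 = -1335863/17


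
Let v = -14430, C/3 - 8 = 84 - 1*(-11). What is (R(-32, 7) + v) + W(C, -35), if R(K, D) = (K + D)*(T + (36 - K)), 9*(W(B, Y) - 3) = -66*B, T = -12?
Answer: -18093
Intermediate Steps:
C = 309 (C = 24 + 3*(84 - 1*(-11)) = 24 + 3*(84 + 11) = 24 + 3*95 = 24 + 285 = 309)
W(B, Y) = 3 - 22*B/3 (W(B, Y) = 3 + (-66*B)/9 = 3 - 22*B/3)
R(K, D) = (24 - K)*(D + K) (R(K, D) = (K + D)*(-12 + (36 - K)) = (D + K)*(24 - K) = (24 - K)*(D + K))
(R(-32, 7) + v) + W(C, -35) = ((-1*(-32)² + 24*7 + 24*(-32) - 1*7*(-32)) - 14430) + (3 - 22/3*309) = ((-1*1024 + 168 - 768 + 224) - 14430) + (3 - 2266) = ((-1024 + 168 - 768 + 224) - 14430) - 2263 = (-1400 - 14430) - 2263 = -15830 - 2263 = -18093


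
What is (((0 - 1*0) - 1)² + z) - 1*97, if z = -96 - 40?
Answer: -232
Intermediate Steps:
z = -136
(((0 - 1*0) - 1)² + z) - 1*97 = (((0 - 1*0) - 1)² - 136) - 1*97 = (((0 + 0) - 1)² - 136) - 97 = ((0 - 1)² - 136) - 97 = ((-1)² - 136) - 97 = (1 - 136) - 97 = -135 - 97 = -232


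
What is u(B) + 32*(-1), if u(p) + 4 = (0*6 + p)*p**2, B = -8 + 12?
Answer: 28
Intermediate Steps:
B = 4
u(p) = -4 + p**3 (u(p) = -4 + (0*6 + p)*p**2 = -4 + (0 + p)*p**2 = -4 + p*p**2 = -4 + p**3)
u(B) + 32*(-1) = (-4 + 4**3) + 32*(-1) = (-4 + 64) - 32 = 60 - 32 = 28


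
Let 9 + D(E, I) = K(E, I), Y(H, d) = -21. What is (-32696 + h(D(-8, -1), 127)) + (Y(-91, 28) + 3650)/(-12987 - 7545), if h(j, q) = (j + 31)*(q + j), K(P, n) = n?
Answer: -620870777/20532 ≈ -30239.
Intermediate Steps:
D(E, I) = -9 + I
h(j, q) = (31 + j)*(j + q)
(-32696 + h(D(-8, -1), 127)) + (Y(-91, 28) + 3650)/(-12987 - 7545) = (-32696 + ((-9 - 1)² + 31*(-9 - 1) + 31*127 + (-9 - 1)*127)) + (-21 + 3650)/(-12987 - 7545) = (-32696 + ((-10)² + 31*(-10) + 3937 - 10*127)) + 3629/(-20532) = (-32696 + (100 - 310 + 3937 - 1270)) + 3629*(-1/20532) = (-32696 + 2457) - 3629/20532 = -30239 - 3629/20532 = -620870777/20532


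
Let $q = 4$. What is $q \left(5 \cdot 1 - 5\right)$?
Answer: $0$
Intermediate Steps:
$q \left(5 \cdot 1 - 5\right) = 4 \left(5 \cdot 1 - 5\right) = 4 \left(5 - 5\right) = 4 \cdot 0 = 0$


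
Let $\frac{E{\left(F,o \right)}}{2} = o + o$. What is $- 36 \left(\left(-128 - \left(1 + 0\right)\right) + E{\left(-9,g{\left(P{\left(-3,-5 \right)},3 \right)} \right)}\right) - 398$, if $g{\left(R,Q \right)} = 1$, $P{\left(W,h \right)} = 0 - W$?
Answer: $4102$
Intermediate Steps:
$P{\left(W,h \right)} = - W$
$E{\left(F,o \right)} = 4 o$ ($E{\left(F,o \right)} = 2 \left(o + o\right) = 2 \cdot 2 o = 4 o$)
$- 36 \left(\left(-128 - \left(1 + 0\right)\right) + E{\left(-9,g{\left(P{\left(-3,-5 \right)},3 \right)} \right)}\right) - 398 = - 36 \left(\left(-128 - \left(1 + 0\right)\right) + 4 \cdot 1\right) - 398 = - 36 \left(\left(-128 - 1\right) + 4\right) - 398 = - 36 \left(-129 + 4\right) - 398 = \left(-36\right) \left(-125\right) - 398 = 4500 - 398 = 4102$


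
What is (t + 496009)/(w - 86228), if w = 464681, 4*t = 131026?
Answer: 1057531/756906 ≈ 1.3972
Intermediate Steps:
t = 65513/2 (t = (¼)*131026 = 65513/2 ≈ 32757.)
(t + 496009)/(w - 86228) = (65513/2 + 496009)/(464681 - 86228) = (1057531/2)/378453 = (1057531/2)*(1/378453) = 1057531/756906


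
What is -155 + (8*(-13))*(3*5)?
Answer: -1715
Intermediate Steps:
-155 + (8*(-13))*(3*5) = -155 - 104*15 = -155 - 1560 = -1715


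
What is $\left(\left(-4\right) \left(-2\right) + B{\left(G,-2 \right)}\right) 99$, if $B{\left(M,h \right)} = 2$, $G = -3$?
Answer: $990$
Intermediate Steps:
$\left(\left(-4\right) \left(-2\right) + B{\left(G,-2 \right)}\right) 99 = \left(\left(-4\right) \left(-2\right) + 2\right) 99 = \left(8 + 2\right) 99 = 10 \cdot 99 = 990$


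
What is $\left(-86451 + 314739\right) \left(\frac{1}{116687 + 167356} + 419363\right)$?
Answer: $\frac{9064336714322560}{94681} \approx 9.5736 \cdot 10^{10}$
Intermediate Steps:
$\left(-86451 + 314739\right) \left(\frac{1}{116687 + 167356} + 419363\right) = 228288 \left(\frac{1}{284043} + 419363\right) = 228288 \cdot \frac{119117124610}{284043} = \frac{9064336714322560}{94681}$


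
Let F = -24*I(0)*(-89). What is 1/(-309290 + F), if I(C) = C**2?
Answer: -1/309290 ≈ -3.2332e-6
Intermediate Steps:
F = 0 (F = -24*0**2*(-89) = -24*0*(-89) = 0*(-89) = 0)
1/(-309290 + F) = 1/(-309290 + 0) = 1/(-309290) = -1/309290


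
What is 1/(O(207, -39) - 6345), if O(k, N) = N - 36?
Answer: -1/6420 ≈ -0.00015576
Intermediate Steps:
O(k, N) = -36 + N
1/(O(207, -39) - 6345) = 1/((-36 - 39) - 6345) = 1/(-75 - 6345) = 1/(-6420) = -1/6420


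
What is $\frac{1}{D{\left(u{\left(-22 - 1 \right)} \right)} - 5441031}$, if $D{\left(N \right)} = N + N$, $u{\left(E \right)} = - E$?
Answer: $- \frac{1}{5440985} \approx -1.8379 \cdot 10^{-7}$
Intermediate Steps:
$D{\left(N \right)} = 2 N$
$\frac{1}{D{\left(u{\left(-22 - 1 \right)} \right)} - 5441031} = \frac{1}{2 \left(- (-22 - 1)\right) - 5441031} = \frac{1}{2 \left(\left(-1\right) \left(-23\right)\right) - 5441031} = \frac{1}{2 \cdot 23 - 5441031} = \frac{1}{46 - 5441031} = \frac{1}{-5440985} = - \frac{1}{5440985}$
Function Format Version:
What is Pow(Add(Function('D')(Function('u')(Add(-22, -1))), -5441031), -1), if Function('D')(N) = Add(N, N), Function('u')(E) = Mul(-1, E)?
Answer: Rational(-1, 5440985) ≈ -1.8379e-7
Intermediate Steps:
Function('D')(N) = Mul(2, N)
Pow(Add(Function('D')(Function('u')(Add(-22, -1))), -5441031), -1) = Pow(Add(Mul(2, Mul(-1, Add(-22, -1))), -5441031), -1) = Pow(Add(Mul(2, Mul(-1, -23)), -5441031), -1) = Pow(Add(Mul(2, 23), -5441031), -1) = Pow(Add(46, -5441031), -1) = Pow(-5440985, -1) = Rational(-1, 5440985)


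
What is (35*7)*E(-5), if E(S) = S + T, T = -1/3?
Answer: -3920/3 ≈ -1306.7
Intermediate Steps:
T = -1/3 (T = -1*1/3 = -1/3 ≈ -0.33333)
E(S) = -1/3 + S (E(S) = S - 1/3 = -1/3 + S)
(35*7)*E(-5) = (35*7)*(-1/3 - 5) = 245*(-16/3) = -3920/3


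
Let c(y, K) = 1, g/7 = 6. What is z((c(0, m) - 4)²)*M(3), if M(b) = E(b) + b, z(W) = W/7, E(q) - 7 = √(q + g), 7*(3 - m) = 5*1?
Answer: 90/7 + 27*√5/7 ≈ 21.482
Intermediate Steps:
g = 42 (g = 7*6 = 42)
m = 16/7 (m = 3 - 5/7 = 16/7 ≈ 2.2857)
E(q) = 7 + √(42 + q) (E(q) = 7 + √(q + 42) = 7 + √(42 + q))
z(W) = W/7 (z(W) = W*(⅐) = W/7)
M(b) = 7 + b + √(42 + b) (M(b) = (7 + √(42 + b)) + b = 7 + b + √(42 + b))
z((c(0, m) - 4)²)*M(3) = ((1 - 4)²/7)*(7 + 3 + √(42 + 3)) = ((⅐)*(-3)²)*(7 + 3 + √45) = ((⅐)*9)*(7 + 3 + 3*√5) = 9*(10 + 3*√5)/7 = 90/7 + 27*√5/7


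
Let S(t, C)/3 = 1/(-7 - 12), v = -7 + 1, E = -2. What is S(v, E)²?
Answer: 9/361 ≈ 0.024931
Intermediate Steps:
v = -6
S(t, C) = -3/19 (S(t, C) = 3/(-7 - 12) = 3/(-19) = 3*(-1/19) = -3/19)
S(v, E)² = (-3/19)² = 9/361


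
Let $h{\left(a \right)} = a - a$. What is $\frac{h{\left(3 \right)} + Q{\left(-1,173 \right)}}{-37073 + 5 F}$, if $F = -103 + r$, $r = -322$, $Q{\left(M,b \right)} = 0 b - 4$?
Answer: $\frac{2}{19599} \approx 0.00010205$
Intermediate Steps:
$h{\left(a \right)} = 0$
$Q{\left(M,b \right)} = -4$ ($Q{\left(M,b \right)} = 0 - 4 = -4$)
$F = -425$ ($F = -103 - 322 = -425$)
$\frac{h{\left(3 \right)} + Q{\left(-1,173 \right)}}{-37073 + 5 F} = \frac{0 - 4}{-37073 + 5 \left(-425\right)} = - \frac{4}{-37073 - 2125} = - \frac{4}{-39198} = \left(-4\right) \left(- \frac{1}{39198}\right) = \frac{2}{19599}$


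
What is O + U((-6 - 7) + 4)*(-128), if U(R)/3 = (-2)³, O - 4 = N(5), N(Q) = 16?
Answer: 3092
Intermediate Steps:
O = 20 (O = 4 + 16 = 20)
U(R) = -24 (U(R) = 3*(-2)³ = 3*(-8) = -24)
O + U((-6 - 7) + 4)*(-128) = 20 - 24*(-128) = 20 + 3072 = 3092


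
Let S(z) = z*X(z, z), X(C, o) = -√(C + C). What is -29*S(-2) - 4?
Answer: -4 - 116*I ≈ -4.0 - 116.0*I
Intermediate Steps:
X(C, o) = -√2*√C (X(C, o) = -√(2*C) = -√2*√C)
S(z) = -√2*z^(3/2) (S(z) = z*(-√2*√z) = -√2*z^(3/2))
-29*S(-2) - 4 = -(-29)*√2*(-2)^(3/2) - 4 = -(-29)*√2*(-2*I*√2) - 4 = -116*I - 4 = -4 - 116*I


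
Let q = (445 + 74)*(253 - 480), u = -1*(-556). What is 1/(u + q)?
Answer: -1/117257 ≈ -8.5283e-6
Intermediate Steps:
u = 556
q = -117813 (q = 519*(-227) = -117813)
1/(u + q) = 1/(556 - 117813) = 1/(-117257) = -1/117257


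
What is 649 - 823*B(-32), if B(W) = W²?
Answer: -842103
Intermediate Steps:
649 - 823*B(-32) = 649 - 823*(-32)² = 649 - 823*1024 = 649 - 842752 = -842103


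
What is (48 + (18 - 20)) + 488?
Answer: 534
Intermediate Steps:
(48 + (18 - 20)) + 488 = (48 - 2) + 488 = 46 + 488 = 534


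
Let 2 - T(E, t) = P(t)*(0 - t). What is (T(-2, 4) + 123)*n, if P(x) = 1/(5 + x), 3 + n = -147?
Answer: -56450/3 ≈ -18817.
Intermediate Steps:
n = -150 (n = -3 - 147 = -150)
T(E, t) = 2 + t/(5 + t) (T(E, t) = 2 - (0 - t)/(5 + t) = 2 - (-t)/(5 + t) = 2 - (-1)*t/(5 + t) = 2 + t/(5 + t))
(T(-2, 4) + 123)*n = ((10 + 3*4)/(5 + 4) + 123)*(-150) = ((10 + 12)/9 + 123)*(-150) = ((1/9)*22 + 123)*(-150) = (22/9 + 123)*(-150) = (1129/9)*(-150) = -56450/3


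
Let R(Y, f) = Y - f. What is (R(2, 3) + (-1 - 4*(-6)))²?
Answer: 484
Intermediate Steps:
(R(2, 3) + (-1 - 4*(-6)))² = ((2 - 1*3) + (-1 - 4*(-6)))² = ((2 - 3) + (-1 + 24))² = (-1 + 23)² = 22² = 484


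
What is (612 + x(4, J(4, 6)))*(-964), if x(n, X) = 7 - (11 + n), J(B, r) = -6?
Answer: -582256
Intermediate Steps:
x(n, X) = -4 - n (x(n, X) = 7 + (-11 - n) = -4 - n)
(612 + x(4, J(4, 6)))*(-964) = (612 + (-4 - 1*4))*(-964) = (612 + (-4 - 4))*(-964) = (612 - 8)*(-964) = 604*(-964) = -582256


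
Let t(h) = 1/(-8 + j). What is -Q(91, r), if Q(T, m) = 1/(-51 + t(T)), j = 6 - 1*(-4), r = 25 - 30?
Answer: 2/101 ≈ 0.019802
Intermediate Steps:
r = -5
j = 10 (j = 6 + 4 = 10)
t(h) = ½ (t(h) = 1/(-8 + 10) = 1/2 = ½)
Q(T, m) = -2/101 (Q(T, m) = 1/(-51 + ½) = 1/(-101/2) = -2/101)
-Q(91, r) = -1*(-2/101) = 2/101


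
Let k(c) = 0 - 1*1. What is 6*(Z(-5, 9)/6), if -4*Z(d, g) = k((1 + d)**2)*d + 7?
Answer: -3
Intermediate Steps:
k(c) = -1 (k(c) = 0 - 1 = -1)
Z(d, g) = -7/4 + d/4 (Z(d, g) = -(-d + 7)/4 = -(7 - d)/4 = -7/4 + d/4)
6*(Z(-5, 9)/6) = 6*((-7/4 + (1/4)*(-5))/6) = 6*((-7/4 - 5/4)*(1/6)) = 6*(-3*1/6) = 6*(-1/2) = -3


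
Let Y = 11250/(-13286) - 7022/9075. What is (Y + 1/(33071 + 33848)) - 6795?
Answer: -27419109799117199/4034226971775 ≈ -6796.6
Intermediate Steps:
Y = -97694021/60285225 (Y = 11250*(-1/13286) - 7022*1/9075 = -5625/6643 - 7022/9075 = -97694021/60285225 ≈ -1.6205)
(Y + 1/(33071 + 33848)) - 6795 = (-97694021/60285225 + 1/(33071 + 33848)) - 6795 = (-97694021/60285225 + 1/66919) - 6795 = -6537525906074/4034226971775 - 6795 = -27419109799117199/4034226971775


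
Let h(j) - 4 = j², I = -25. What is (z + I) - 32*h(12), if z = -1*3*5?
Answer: -4776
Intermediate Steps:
z = -15 (z = -3*5 = -15)
h(j) = 4 + j²
(z + I) - 32*h(12) = (-15 - 25) - 32*(4 + 12²) = -40 - 32*(4 + 144) = -40 - 32*148 = -40 - 4736 = -4776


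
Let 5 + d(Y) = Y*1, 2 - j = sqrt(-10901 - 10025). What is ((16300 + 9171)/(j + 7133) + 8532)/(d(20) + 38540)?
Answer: 434709251917/1963573416805 + 25471*I*sqrt(20926)/1963573416805 ≈ 0.22139 + 1.8765e-6*I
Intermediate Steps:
j = 2 - I*sqrt(20926) (j = 2 - sqrt(-10901 - 10025) = 2 - sqrt(-20926) = 2 - I*sqrt(20926) ≈ 2.0 - 144.66*I)
d(Y) = -5 + Y (d(Y) = -5 + Y*1 = -5 + Y)
((16300 + 9171)/(j + 7133) + 8532)/(d(20) + 38540) = ((16300 + 9171)/((2 - I*sqrt(20926)) + 7133) + 8532)/((-5 + 20) + 38540) = (25471/(7135 - I*sqrt(20926)) + 8532)/(15 + 38540) = (8532 + 25471/(7135 - I*sqrt(20926)))/38555 = (8532 + 25471/(7135 - I*sqrt(20926)))*(1/38555) = 8532/38555 + 25471/(38555*(7135 - I*sqrt(20926)))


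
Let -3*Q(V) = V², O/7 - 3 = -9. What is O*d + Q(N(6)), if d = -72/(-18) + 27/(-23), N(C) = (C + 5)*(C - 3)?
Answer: -11079/23 ≈ -481.70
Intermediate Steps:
O = -42 (O = 21 + 7*(-9) = 21 - 63 = -42)
N(C) = (-3 + C)*(5 + C) (N(C) = (5 + C)*(-3 + C) = (-3 + C)*(5 + C))
Q(V) = -V²/3
d = 65/23 (d = -72*(-1/18) + 27*(-1/23) = 4 - 27/23 = 65/23 ≈ 2.8261)
O*d + Q(N(6)) = -42*65/23 - (-15 + 6² + 2*6)²/3 = -2730/23 - (-15 + 36 + 12)²/3 = -2730/23 - ⅓*33² = -2730/23 - ⅓*1089 = -2730/23 - 363 = -11079/23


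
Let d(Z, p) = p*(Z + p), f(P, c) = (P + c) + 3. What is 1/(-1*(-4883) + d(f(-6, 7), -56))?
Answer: 1/7795 ≈ 0.00012829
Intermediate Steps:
f(P, c) = 3 + P + c
1/(-1*(-4883) + d(f(-6, 7), -56)) = 1/(-1*(-4883) - 56*((3 - 6 + 7) - 56)) = 1/(4883 - 56*(4 - 56)) = 1/(4883 - 56*(-52)) = 1/(4883 + 2912) = 1/7795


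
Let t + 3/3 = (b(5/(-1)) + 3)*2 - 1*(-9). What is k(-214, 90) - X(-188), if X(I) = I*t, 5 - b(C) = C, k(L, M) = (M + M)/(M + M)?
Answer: 6393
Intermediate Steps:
k(L, M) = 1 (k(L, M) = (2*M)/((2*M)) = (2*M)*(1/(2*M)) = 1)
b(C) = 5 - C
t = 34 (t = -1 + (((5 - 5/(-1)) + 3)*2 - 1*(-9)) = -1 + (((5 - 5*(-1)) + 3)*2 + 9) = -1 + (((5 - 1*(-5)) + 3)*2 + 9) = -1 + (((5 + 5) + 3)*2 + 9) = -1 + ((10 + 3)*2 + 9) = -1 + (13*2 + 9) = -1 + (26 + 9) = -1 + 35 = 34)
X(I) = 34*I (X(I) = I*34 = 34*I)
k(-214, 90) - X(-188) = 1 - 34*(-188) = 1 - 1*(-6392) = 1 + 6392 = 6393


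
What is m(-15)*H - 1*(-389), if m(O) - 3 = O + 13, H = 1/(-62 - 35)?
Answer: 37732/97 ≈ 388.99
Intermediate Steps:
H = -1/97 (H = 1/(-97) = -1/97 ≈ -0.010309)
m(O) = 16 + O (m(O) = 3 + (O + 13) = 3 + (13 + O) = 16 + O)
m(-15)*H - 1*(-389) = (16 - 15)*(-1/97) - 1*(-389) = 1*(-1/97) + 389 = -1/97 + 389 = 37732/97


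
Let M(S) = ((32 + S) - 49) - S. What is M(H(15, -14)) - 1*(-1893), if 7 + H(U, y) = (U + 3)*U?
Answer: 1876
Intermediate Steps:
H(U, y) = -7 + U*(3 + U) (H(U, y) = -7 + (U + 3)*U = -7 + (3 + U)*U = -7 + U*(3 + U))
M(S) = -17 (M(S) = (-17 + S) - S = -17)
M(H(15, -14)) - 1*(-1893) = -17 - 1*(-1893) = -17 + 1893 = 1876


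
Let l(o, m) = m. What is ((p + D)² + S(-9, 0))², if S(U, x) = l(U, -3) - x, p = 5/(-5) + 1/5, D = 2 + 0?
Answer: 1521/625 ≈ 2.4336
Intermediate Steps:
D = 2
p = -⅘ (p = 5*(-⅕) + 1*(⅕) = -1 + ⅕ = -⅘ ≈ -0.80000)
S(U, x) = -3 - x
((p + D)² + S(-9, 0))² = ((-⅘ + 2)² + (-3 - 1*0))² = ((6/5)² + (-3 + 0))² = (36/25 - 3)² = (-39/25)² = 1521/625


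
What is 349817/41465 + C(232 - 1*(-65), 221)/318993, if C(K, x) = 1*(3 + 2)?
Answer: 111589381606/13227044745 ≈ 8.4365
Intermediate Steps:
C(K, x) = 5 (C(K, x) = 1*5 = 5)
349817/41465 + C(232 - 1*(-65), 221)/318993 = 349817/41465 + 5/318993 = 111589381606/13227044745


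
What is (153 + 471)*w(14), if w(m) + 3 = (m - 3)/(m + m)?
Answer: -11388/7 ≈ -1626.9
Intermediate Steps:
w(m) = -3 + (-3 + m)/(2*m) (w(m) = -3 + (m - 3)/(m + m) = -3 + (-3 + m)/((2*m)) = -3 + (-3 + m)*(1/(2*m)) = -3 + (-3 + m)/(2*m))
(153 + 471)*w(14) = (153 + 471)*((½)*(-3 - 5*14)/14) = 624*((½)*(1/14)*(-3 - 70)) = 624*((½)*(1/14)*(-73)) = 624*(-73/28) = -11388/7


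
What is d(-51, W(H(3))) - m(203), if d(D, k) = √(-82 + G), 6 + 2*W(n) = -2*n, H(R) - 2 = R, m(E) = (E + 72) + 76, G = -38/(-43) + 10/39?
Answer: -351 + I*√227404554/1677 ≈ -351.0 + 8.9922*I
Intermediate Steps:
G = 1912/1677 (G = -38*(-1/43) + 10*(1/39) = 38/43 + 10/39 = 1912/1677 ≈ 1.1401)
m(E) = 148 + E (m(E) = (72 + E) + 76 = 148 + E)
H(R) = 2 + R
W(n) = -3 - n (W(n) = -3 + (-2*n)/2 = -3 - n)
d(D, k) = I*√227404554/1677 (d(D, k) = √(-82 + 1912/1677) = √(-135602/1677) = I*√227404554/1677)
d(-51, W(H(3))) - m(203) = I*√227404554/1677 - (148 + 203) = I*√227404554/1677 - 1*351 = I*√227404554/1677 - 351 = -351 + I*√227404554/1677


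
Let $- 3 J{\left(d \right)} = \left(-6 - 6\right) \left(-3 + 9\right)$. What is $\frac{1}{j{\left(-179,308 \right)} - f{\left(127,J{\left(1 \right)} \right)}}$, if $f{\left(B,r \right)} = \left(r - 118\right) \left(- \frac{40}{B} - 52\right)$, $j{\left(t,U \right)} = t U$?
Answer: $- \frac{127}{7626300} \approx -1.6653 \cdot 10^{-5}$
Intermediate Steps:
$j{\left(t,U \right)} = U t$
$J{\left(d \right)} = 24$ ($J{\left(d \right)} = - \frac{\left(-6 - 6\right) \left(-3 + 9\right)}{3} = - \frac{\left(-12\right) 6}{3} = \left(- \frac{1}{3}\right) \left(-72\right) = 24$)
$f{\left(B,r \right)} = \left(-118 + r\right) \left(-52 - \frac{40}{B}\right)$
$\frac{1}{j{\left(-179,308 \right)} - f{\left(127,J{\left(1 \right)} \right)}} = \frac{1}{308 \left(-179\right) - \frac{4 \left(1180 - 240 - 1651 \left(-118 + 24\right)\right)}{127}} = \frac{1}{-55132 - 4 \cdot \frac{1}{127} \left(1180 - 240 - 1651 \left(-94\right)\right)} = \frac{1}{-55132 - 4 \cdot \frac{1}{127} \left(1180 - 240 + 155194\right)} = \frac{1}{-55132 - 4 \cdot \frac{1}{127} \cdot 156134} = \frac{1}{-55132 - \frac{624536}{127}} = \frac{1}{- \frac{7626300}{127}} = - \frac{127}{7626300}$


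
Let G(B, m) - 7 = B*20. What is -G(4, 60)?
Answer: -87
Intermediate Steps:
G(B, m) = 7 + 20*B (G(B, m) = 7 + B*20 = 7 + 20*B)
-G(4, 60) = -(7 + 20*4) = -(7 + 80) = -1*87 = -87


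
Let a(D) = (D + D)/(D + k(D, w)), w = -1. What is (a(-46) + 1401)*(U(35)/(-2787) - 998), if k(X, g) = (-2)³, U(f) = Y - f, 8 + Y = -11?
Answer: -35112967252/25083 ≈ -1.3999e+6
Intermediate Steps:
Y = -19 (Y = -8 - 11 = -19)
U(f) = -19 - f
k(X, g) = -8
a(D) = 2*D/(-8 + D) (a(D) = (D + D)/(D - 8) = (2*D)/(-8 + D) = 2*D/(-8 + D))
(a(-46) + 1401)*(U(35)/(-2787) - 998) = (2*(-46)/(-8 - 46) + 1401)*((-19 - 1*35)/(-2787) - 998) = (2*(-46)/(-54) + 1401)*((-19 - 35)*(-1/2787) - 998) = (2*(-46)*(-1/54) + 1401)*(-54*(-1/2787) - 998) = (46/27 + 1401)*(18/929 - 998) = (37873/27)*(-927124/929) = -35112967252/25083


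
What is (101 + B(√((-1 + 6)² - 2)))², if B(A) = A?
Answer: (101 + √23)² ≈ 11193.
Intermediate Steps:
(101 + B(√((-1 + 6)² - 2)))² = (101 + √((-1 + 6)² - 2))² = (101 + √(5² - 2))² = (101 + √(25 - 2))² = (101 + √23)²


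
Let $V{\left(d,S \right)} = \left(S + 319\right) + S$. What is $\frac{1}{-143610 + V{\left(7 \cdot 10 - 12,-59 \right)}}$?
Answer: $- \frac{1}{143409} \approx -6.9731 \cdot 10^{-6}$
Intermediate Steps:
$V{\left(d,S \right)} = 319 + 2 S$ ($V{\left(d,S \right)} = \left(319 + S\right) + S = 319 + 2 S$)
$\frac{1}{-143610 + V{\left(7 \cdot 10 - 12,-59 \right)}} = \frac{1}{-143610 + \left(319 + 2 \left(-59\right)\right)} = \frac{1}{-143610 + \left(319 - 118\right)} = \frac{1}{-143610 + 201} = \frac{1}{-143409} = - \frac{1}{143409}$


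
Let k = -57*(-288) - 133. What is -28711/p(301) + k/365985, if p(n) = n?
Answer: -10502894152/110161485 ≈ -95.341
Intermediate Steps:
k = 16283 (k = 16416 - 133 = 16283)
-28711/p(301) + k/365985 = -28711/301 + 16283/365985 = -10502894152/110161485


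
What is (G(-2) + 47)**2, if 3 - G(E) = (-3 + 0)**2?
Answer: 1681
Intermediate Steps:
G(E) = -6 (G(E) = 3 - (-3 + 0)**2 = 3 - 1*(-3)**2 = 3 - 1*9 = 3 - 9 = -6)
(G(-2) + 47)**2 = (-6 + 47)**2 = 41**2 = 1681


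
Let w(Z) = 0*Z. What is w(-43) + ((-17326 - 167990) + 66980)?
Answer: -118336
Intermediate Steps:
w(Z) = 0
w(-43) + ((-17326 - 167990) + 66980) = 0 + ((-17326 - 167990) + 66980) = 0 + (-185316 + 66980) = 0 - 118336 = -118336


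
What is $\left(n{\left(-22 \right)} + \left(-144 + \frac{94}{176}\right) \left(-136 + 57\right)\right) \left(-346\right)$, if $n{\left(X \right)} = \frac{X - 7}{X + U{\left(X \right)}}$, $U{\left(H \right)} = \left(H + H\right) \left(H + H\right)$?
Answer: $- \frac{47057903}{12} \approx -3.9215 \cdot 10^{6}$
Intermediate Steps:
$U{\left(H \right)} = 4 H^{2}$ ($U{\left(H \right)} = 2 H 2 H = 4 H^{2}$)
$n{\left(X \right)} = \frac{-7 + X}{X + 4 X^{2}}$ ($n{\left(X \right)} = \frac{X - 7}{X + 4 X^{2}} = \frac{-7 + X}{X + 4 X^{2}}$)
$\left(n{\left(-22 \right)} + \left(-144 + \frac{94}{176}\right) \left(-136 + 57\right)\right) \left(-346\right) = \left(\frac{-7 - 22}{\left(-22\right) \left(1 + 4 \left(-22\right)\right)} + \left(-144 + \frac{94}{176}\right) \left(-136 + 57\right)\right) \left(-346\right) = \left(\left(- \frac{1}{22}\right) \frac{1}{1 - 88} \left(-29\right) + \left(-144 + 94 \cdot \frac{1}{176}\right) \left(-79\right)\right) \left(-346\right) = \left(\left(- \frac{1}{22}\right) \frac{1}{-87} \left(-29\right) + \left(-144 + \frac{47}{88}\right) \left(-79\right)\right) \left(-346\right) = \left(\left(- \frac{1}{22}\right) \left(- \frac{1}{87}\right) \left(-29\right) - - \frac{997375}{88}\right) \left(-346\right) = \left(- \frac{1}{66} + \frac{997375}{88}\right) \left(-346\right) = \frac{272011}{24} \left(-346\right) = - \frac{47057903}{12}$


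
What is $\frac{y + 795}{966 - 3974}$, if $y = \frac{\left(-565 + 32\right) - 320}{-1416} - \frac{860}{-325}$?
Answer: $- \frac{73470797}{276856320} \approx -0.26538$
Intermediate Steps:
$y = \frac{298997}{92040}$ ($y = \left(-533 - 320\right) \left(- \frac{1}{1416}\right) - - \frac{172}{65} = \left(-853\right) \left(- \frac{1}{1416}\right) + \frac{172}{65} = \frac{853}{1416} + \frac{172}{65} = \frac{298997}{92040} \approx 3.2486$)
$\frac{y + 795}{966 - 3974} = \frac{\frac{298997}{92040} + 795}{966 - 3974} = \frac{73470797}{92040 \left(-3008\right)} = \frac{73470797}{92040} \left(- \frac{1}{3008}\right) = - \frac{73470797}{276856320}$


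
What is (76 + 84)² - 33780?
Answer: -8180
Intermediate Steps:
(76 + 84)² - 33780 = 160² - 33780 = 25600 - 33780 = -8180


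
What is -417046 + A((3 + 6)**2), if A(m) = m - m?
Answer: -417046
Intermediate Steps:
A(m) = 0
-417046 + A((3 + 6)**2) = -417046 + 0 = -417046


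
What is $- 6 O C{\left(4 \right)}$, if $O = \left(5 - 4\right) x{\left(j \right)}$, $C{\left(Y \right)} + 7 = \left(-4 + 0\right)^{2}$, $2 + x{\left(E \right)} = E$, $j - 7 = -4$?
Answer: $-54$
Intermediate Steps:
$j = 3$ ($j = 7 - 4 = 3$)
$x{\left(E \right)} = -2 + E$
$C{\left(Y \right)} = 9$ ($C{\left(Y \right)} = -7 + \left(-4 + 0\right)^{2} = -7 + \left(-4\right)^{2} = -7 + 16 = 9$)
$O = 1$ ($O = \left(5 - 4\right) \left(-2 + 3\right) = 1 \cdot 1 = 1$)
$- 6 O C{\left(4 \right)} = \left(-6\right) 1 \cdot 9 = \left(-6\right) 9 = -54$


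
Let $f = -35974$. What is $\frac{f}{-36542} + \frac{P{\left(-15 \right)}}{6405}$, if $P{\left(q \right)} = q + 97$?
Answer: $\frac{116704957}{117025755} \approx 0.99726$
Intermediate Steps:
$P{\left(q \right)} = 97 + q$
$\frac{f}{-36542} + \frac{P{\left(-15 \right)}}{6405} = - \frac{35974}{-36542} + \frac{97 - 15}{6405} = \left(-35974\right) \left(- \frac{1}{36542}\right) + 82 \cdot \frac{1}{6405} = \frac{17987}{18271} + \frac{82}{6405} = \frac{116704957}{117025755}$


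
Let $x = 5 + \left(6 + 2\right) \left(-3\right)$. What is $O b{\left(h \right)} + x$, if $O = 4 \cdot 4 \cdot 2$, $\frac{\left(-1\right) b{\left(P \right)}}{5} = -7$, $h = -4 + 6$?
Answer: $1101$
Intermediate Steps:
$h = 2$
$b{\left(P \right)} = 35$ ($b{\left(P \right)} = \left(-5\right) \left(-7\right) = 35$)
$O = 32$ ($O = 16 \cdot 2 = 32$)
$x = -19$ ($x = 5 + 8 \left(-3\right) = 5 - 24 = -19$)
$O b{\left(h \right)} + x = 32 \cdot 35 - 19 = 1120 - 19 = 1101$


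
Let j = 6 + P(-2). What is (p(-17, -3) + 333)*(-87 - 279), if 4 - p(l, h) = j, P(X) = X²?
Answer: -119682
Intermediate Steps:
j = 10 (j = 6 + (-2)² = 6 + 4 = 10)
p(l, h) = -6 (p(l, h) = 4 - 1*10 = 4 - 10 = -6)
(p(-17, -3) + 333)*(-87 - 279) = (-6 + 333)*(-87 - 279) = 327*(-366) = -119682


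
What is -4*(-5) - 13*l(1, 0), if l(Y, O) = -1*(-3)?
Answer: -19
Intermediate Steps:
l(Y, O) = 3
-4*(-5) - 13*l(1, 0) = -4*(-5) - 13*3 = 20 - 39 = -19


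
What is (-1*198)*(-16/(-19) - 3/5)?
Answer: -4554/95 ≈ -47.937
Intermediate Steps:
(-1*198)*(-16/(-19) - 3/5) = -198*(-16*(-1/19) - 3*1/5) = -198*(16/19 - 3/5) = -198*23/95 = -4554/95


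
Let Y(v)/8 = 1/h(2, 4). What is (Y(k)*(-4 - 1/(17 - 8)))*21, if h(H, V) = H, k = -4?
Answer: -1036/3 ≈ -345.33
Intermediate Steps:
Y(v) = 4 (Y(v) = 8/2 = 8*(1/2) = 4)
(Y(k)*(-4 - 1/(17 - 8)))*21 = (4*(-4 - 1/(17 - 8)))*21 = (4*(-4 - 1/9))*21 = (4*(-37/9))*21 = -148/9*21 = -1036/3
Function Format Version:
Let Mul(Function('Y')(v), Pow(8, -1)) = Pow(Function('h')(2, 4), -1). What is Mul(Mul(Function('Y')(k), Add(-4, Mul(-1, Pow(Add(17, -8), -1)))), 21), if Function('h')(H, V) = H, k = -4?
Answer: Rational(-1036, 3) ≈ -345.33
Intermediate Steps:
Function('Y')(v) = 4 (Function('Y')(v) = Mul(8, Pow(2, -1)) = Mul(8, Rational(1, 2)) = 4)
Mul(Mul(Function('Y')(k), Add(-4, Mul(-1, Pow(Add(17, -8), -1)))), 21) = Mul(Mul(4, Add(-4, Mul(-1, Pow(Add(17, -8), -1)))), 21) = Mul(Mul(4, Add(-4, Mul(-1, Pow(9, -1)))), 21) = Mul(Mul(4, Add(-4, Mul(-1, Rational(1, 9)))), 21) = Mul(Mul(4, Add(-4, Rational(-1, 9))), 21) = Mul(Mul(4, Rational(-37, 9)), 21) = Mul(Rational(-148, 9), 21) = Rational(-1036, 3)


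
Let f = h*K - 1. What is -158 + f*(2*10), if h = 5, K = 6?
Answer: 422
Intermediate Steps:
f = 29 (f = 5*6 - 1 = 30 - 1 = 29)
-158 + f*(2*10) = -158 + 29*(2*10) = -158 + 29*20 = -158 + 580 = 422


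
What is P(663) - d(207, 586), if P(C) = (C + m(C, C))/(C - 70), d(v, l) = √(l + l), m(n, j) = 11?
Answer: 674/593 - 2*√293 ≈ -33.098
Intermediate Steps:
d(v, l) = √2*√l (d(v, l) = √(2*l) = √2*√l)
P(C) = (11 + C)/(-70 + C) (P(C) = (C + 11)/(C - 70) = (11 + C)/(-70 + C))
P(663) - d(207, 586) = (11 + 663)/(-70 + 663) - √2*√586 = 674/593 - 2*√293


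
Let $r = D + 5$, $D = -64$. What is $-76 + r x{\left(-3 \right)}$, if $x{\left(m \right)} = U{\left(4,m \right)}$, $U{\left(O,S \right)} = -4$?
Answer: $160$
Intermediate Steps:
$r = -59$ ($r = -64 + 5 = -59$)
$x{\left(m \right)} = -4$
$-76 + r x{\left(-3 \right)} = -76 - -236 = -76 + 236 = 160$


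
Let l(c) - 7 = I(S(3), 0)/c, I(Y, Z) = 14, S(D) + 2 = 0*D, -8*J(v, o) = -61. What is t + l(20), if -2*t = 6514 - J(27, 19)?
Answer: -259639/80 ≈ -3245.5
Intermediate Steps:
J(v, o) = 61/8 (J(v, o) = -1/8*(-61) = 61/8)
S(D) = -2 (S(D) = -2 + 0*D = -2 + 0 = -2)
t = -52051/16 (t = -(6514 - 1*61/8)/2 = -(6514 - 61/8)/2 = -1/2*52051/8 = -52051/16 ≈ -3253.2)
l(c) = 7 + 14/c
t + l(20) = -52051/16 + (7 + 14/20) = -52051/16 + (7 + 14*(1/20)) = -52051/16 + (7 + 7/10) = -52051/16 + 77/10 = -259639/80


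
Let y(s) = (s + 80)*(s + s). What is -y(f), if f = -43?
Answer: 3182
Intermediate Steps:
y(s) = 2*s*(80 + s) (y(s) = (80 + s)*(2*s) = 2*s*(80 + s))
-y(f) = -2*(-43)*(80 - 43) = -2*(-43)*37 = -1*(-3182) = 3182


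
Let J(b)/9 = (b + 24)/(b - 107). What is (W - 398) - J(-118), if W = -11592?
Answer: -299844/25 ≈ -11994.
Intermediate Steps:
J(b) = 9*(24 + b)/(-107 + b) (J(b) = 9*((b + 24)/(b - 107)) = 9*((24 + b)/(-107 + b)) = 9*(24 + b)/(-107 + b))
(W - 398) - J(-118) = (-11592 - 398) - 9*(24 - 118)/(-107 - 118) = -11990 - 9*(-94)/(-225) = -11990 - 9*(-1)*(-94)/225 = -11990 - 1*94/25 = -11990 - 94/25 = -299844/25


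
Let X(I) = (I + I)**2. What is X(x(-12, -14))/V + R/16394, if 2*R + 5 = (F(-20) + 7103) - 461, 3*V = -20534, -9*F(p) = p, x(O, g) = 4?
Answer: 585155219/3029709564 ≈ 0.19314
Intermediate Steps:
F(p) = -p/9
V = -20534/3 (V = (1/3)*(-20534) = -20534/3 ≈ -6844.7)
R = 59753/18 (R = -5/2 + ((-1/9*(-20) + 7103) - 461)/2 = -5/2 + ((20/9 + 7103) - 461)/2 = -5/2 + (63947/9 - 461)/2 = -5/2 + (1/2)*(59798/9) = -5/2 + 29899/9 = 59753/18 ≈ 3319.6)
X(I) = 4*I**2 (X(I) = (2*I)**2 = 4*I**2)
X(x(-12, -14))/V + R/16394 = (4*4**2)/(-20534/3) + (59753/18)/16394 = (4*16)*(-3/20534) + (59753/18)*(1/16394) = 64*(-3/20534) + 59753/295092 = -96/10267 + 59753/295092 = 585155219/3029709564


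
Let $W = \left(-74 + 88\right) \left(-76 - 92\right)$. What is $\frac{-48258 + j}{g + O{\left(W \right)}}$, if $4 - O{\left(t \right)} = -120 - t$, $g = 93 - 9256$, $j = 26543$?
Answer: $\frac{21715}{11391} \approx 1.9063$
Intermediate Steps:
$W = -2352$ ($W = 14 \left(-168\right) = -2352$)
$g = -9163$ ($g = 93 - 9256 = -9163$)
$O{\left(t \right)} = 124 + t$ ($O{\left(t \right)} = 4 - \left(-120 - t\right) = 4 + \left(120 + t\right) = 124 + t$)
$\frac{-48258 + j}{g + O{\left(W \right)}} = \frac{-48258 + 26543}{-9163 + \left(124 - 2352\right)} = - \frac{21715}{-9163 - 2228} = - \frac{21715}{-11391} = \left(-21715\right) \left(- \frac{1}{11391}\right) = \frac{21715}{11391}$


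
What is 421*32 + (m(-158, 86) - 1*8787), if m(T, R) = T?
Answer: 4527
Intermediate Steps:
421*32 + (m(-158, 86) - 1*8787) = 421*32 + (-158 - 1*8787) = 13472 + (-158 - 8787) = 13472 - 8945 = 4527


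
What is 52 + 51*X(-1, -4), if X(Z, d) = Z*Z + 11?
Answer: 664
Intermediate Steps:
X(Z, d) = 11 + Z² (X(Z, d) = Z² + 11 = 11 + Z²)
52 + 51*X(-1, -4) = 52 + 51*(11 + (-1)²) = 52 + 51*(11 + 1) = 52 + 51*12 = 52 + 612 = 664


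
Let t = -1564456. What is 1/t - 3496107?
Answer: -5469505572793/1564456 ≈ -3.4961e+6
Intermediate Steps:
1/t - 3496107 = 1/(-1564456) - 3496107 = -1/1564456 - 3496107 = -5469505572793/1564456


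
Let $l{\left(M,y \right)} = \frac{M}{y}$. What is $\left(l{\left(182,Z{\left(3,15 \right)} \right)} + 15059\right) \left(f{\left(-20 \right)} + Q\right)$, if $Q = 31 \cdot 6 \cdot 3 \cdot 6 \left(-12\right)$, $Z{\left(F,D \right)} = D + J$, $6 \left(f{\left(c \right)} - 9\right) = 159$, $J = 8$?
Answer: $- \frac{27820497459}{46} \approx -6.0479 \cdot 10^{8}$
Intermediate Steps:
$f{\left(c \right)} = \frac{71}{2}$ ($f{\left(c \right)} = 9 + \frac{1}{6} \cdot 159 = 9 + \frac{53}{2} = \frac{71}{2}$)
$Z{\left(F,D \right)} = 8 + D$ ($Z{\left(F,D \right)} = D + 8 = 8 + D$)
$Q = -40176$ ($Q = 31 \cdot 18 \cdot 6 \left(-12\right) = 31 \cdot 108 \left(-12\right) = 3348 \left(-12\right) = -40176$)
$\left(l{\left(182,Z{\left(3,15 \right)} \right)} + 15059\right) \left(f{\left(-20 \right)} + Q\right) = \left(\frac{182}{8 + 15} + 15059\right) \left(\frac{71}{2} - 40176\right) = \left(\frac{182}{23} + 15059\right) \left(- \frac{80281}{2}\right) = \frac{346539}{23} \left(- \frac{80281}{2}\right) = - \frac{27820497459}{46}$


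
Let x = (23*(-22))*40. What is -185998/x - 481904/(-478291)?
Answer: 4487041199/440027720 ≈ 10.197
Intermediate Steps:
x = -20240 (x = -506*40 = -20240)
-185998/x - 481904/(-478291) = -185998/(-20240) - 481904/(-478291) = -185998*(-1/20240) - 481904*(-1/478291) = 92999/10120 + 481904/478291 = 4487041199/440027720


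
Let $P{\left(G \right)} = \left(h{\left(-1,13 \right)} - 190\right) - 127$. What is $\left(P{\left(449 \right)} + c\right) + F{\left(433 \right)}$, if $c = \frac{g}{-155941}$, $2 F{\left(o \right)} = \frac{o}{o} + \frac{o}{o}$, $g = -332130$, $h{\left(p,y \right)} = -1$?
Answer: $- \frac{49101167}{155941} \approx -314.87$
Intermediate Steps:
$F{\left(o \right)} = 1$ ($F{\left(o \right)} = \frac{\frac{o}{o} + \frac{o}{o}}{2} = \frac{1 + 1}{2} = \frac{1}{2} \cdot 2 = 1$)
$P{\left(G \right)} = -318$ ($P{\left(G \right)} = \left(-1 - 190\right) - 127 = -191 - 127 = -318$)
$c = \frac{332130}{155941}$ ($c = - \frac{332130}{-155941} = \left(-332130\right) \left(- \frac{1}{155941}\right) = \frac{332130}{155941} \approx 2.1298$)
$\left(P{\left(449 \right)} + c\right) + F{\left(433 \right)} = \left(-318 + \frac{332130}{155941}\right) + 1 = - \frac{49257108}{155941} + 1 = - \frac{49101167}{155941}$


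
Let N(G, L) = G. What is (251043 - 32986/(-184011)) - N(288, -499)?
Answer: 46141711291/184011 ≈ 2.5076e+5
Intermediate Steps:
(251043 - 32986/(-184011)) - N(288, -499) = (251043 - 32986/(-184011)) - 1*288 = (251043 - 32986*(-1)/184011) - 288 = (251043 - 1*(-32986/184011)) - 288 = (251043 + 32986/184011) - 288 = 46194706459/184011 - 288 = 46141711291/184011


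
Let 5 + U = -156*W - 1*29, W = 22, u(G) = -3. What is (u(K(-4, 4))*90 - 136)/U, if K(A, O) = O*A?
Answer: 203/1733 ≈ 0.11714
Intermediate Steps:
K(A, O) = A*O
U = -3466 (U = -5 + (-156*22 - 1*29) = -5 + (-3432 - 29) = -5 - 3461 = -3466)
(u(K(-4, 4))*90 - 136)/U = (-3*90 - 136)/(-3466) = (-270 - 136)*(-1/3466) = -406*(-1/3466) = 203/1733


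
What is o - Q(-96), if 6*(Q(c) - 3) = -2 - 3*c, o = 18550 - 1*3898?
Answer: 43804/3 ≈ 14601.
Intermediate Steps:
o = 14652 (o = 18550 - 3898 = 14652)
Q(c) = 8/3 - c/2 (Q(c) = 3 + (-2 - 3*c)/6 = 3 + (-⅓ - c/2) = 8/3 - c/2)
o - Q(-96) = 14652 - (8/3 - ½*(-96)) = 14652 - (8/3 + 48) = 14652 - 1*152/3 = 14652 - 152/3 = 43804/3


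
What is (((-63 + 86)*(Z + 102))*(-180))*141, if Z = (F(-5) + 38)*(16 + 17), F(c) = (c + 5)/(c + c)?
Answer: -791551440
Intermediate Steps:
F(c) = (5 + c)/(2*c) (F(c) = (5 + c)/((2*c)) = (5 + c)*(1/(2*c)) = (5 + c)/(2*c))
Z = 1254 (Z = ((½)*(5 - 5)/(-5) + 38)*(16 + 17) = ((½)*(-⅕)*0 + 38)*33 = (0 + 38)*33 = 38*33 = 1254)
(((-63 + 86)*(Z + 102))*(-180))*141 = (((-63 + 86)*(1254 + 102))*(-180))*141 = ((23*1356)*(-180))*141 = (31188*(-180))*141 = -5613840*141 = -791551440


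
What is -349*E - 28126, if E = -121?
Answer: 14103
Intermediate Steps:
-349*E - 28126 = -349*(-121) - 28126 = 42229 - 28126 = 14103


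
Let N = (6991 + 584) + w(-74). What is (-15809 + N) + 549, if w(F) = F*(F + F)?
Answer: 3267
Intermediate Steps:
w(F) = 2*F² (w(F) = F*(2*F) = 2*F²)
N = 18527 (N = (6991 + 584) + 2*(-74)² = 7575 + 2*5476 = 7575 + 10952 = 18527)
(-15809 + N) + 549 = (-15809 + 18527) + 549 = 2718 + 549 = 3267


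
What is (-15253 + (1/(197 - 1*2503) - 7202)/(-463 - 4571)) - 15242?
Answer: -353981672167/11608404 ≈ -30494.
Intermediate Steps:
(-15253 + (1/(197 - 1*2503) - 7202)/(-463 - 4571)) - 15242 = (-15253 + (1/(197 - 2503) - 7202)/(-5034)) - 15242 = (-15253 + (1/(-2306) - 7202)*(-1/5034)) - 15242 = (-15253 + (-1/2306 - 7202)*(-1/5034)) - 15242 = (-15253 - 16607813/2306*(-1/5034)) - 15242 = (-15253 + 16607813/11608404) - 15242 = -177046378399/11608404 - 15242 = -353981672167/11608404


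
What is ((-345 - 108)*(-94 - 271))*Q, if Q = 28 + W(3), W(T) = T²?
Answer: 6117765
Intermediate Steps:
Q = 37 (Q = 28 + 3² = 28 + 9 = 37)
((-345 - 108)*(-94 - 271))*Q = ((-345 - 108)*(-94 - 271))*37 = -453*(-365)*37 = 165345*37 = 6117765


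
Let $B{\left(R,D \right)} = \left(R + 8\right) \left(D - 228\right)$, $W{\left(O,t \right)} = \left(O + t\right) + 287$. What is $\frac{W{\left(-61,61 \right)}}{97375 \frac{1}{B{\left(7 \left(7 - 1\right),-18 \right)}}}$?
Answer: $- \frac{3444}{95} \approx -36.253$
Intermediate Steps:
$W{\left(O,t \right)} = 287 + O + t$
$B{\left(R,D \right)} = \left(-228 + D\right) \left(8 + R\right)$ ($B{\left(R,D \right)} = \left(8 + R\right) \left(-228 + D\right) = \left(-228 + D\right) \left(8 + R\right)$)
$\frac{W{\left(-61,61 \right)}}{97375 \frac{1}{B{\left(7 \left(7 - 1\right),-18 \right)}}} = \frac{287 - 61 + 61}{97375 \frac{1}{-1824 - 228 \cdot 7 \left(7 - 1\right) + 8 \left(-18\right) - 18 \cdot 7 \left(7 - 1\right)}} = \frac{287}{97375 \frac{1}{-1824 - 228 \cdot 7 \cdot 6 - 144 - 18 \cdot 7 \cdot 6}} = \frac{287}{97375 \frac{1}{-1824 - 9576 - 144 - 756}} = \frac{287}{97375 \frac{1}{-12300}} = \frac{287}{97375 \left(- \frac{1}{12300}\right)} = \frac{287}{- \frac{95}{12}} = 287 \left(- \frac{12}{95}\right) = - \frac{3444}{95}$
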